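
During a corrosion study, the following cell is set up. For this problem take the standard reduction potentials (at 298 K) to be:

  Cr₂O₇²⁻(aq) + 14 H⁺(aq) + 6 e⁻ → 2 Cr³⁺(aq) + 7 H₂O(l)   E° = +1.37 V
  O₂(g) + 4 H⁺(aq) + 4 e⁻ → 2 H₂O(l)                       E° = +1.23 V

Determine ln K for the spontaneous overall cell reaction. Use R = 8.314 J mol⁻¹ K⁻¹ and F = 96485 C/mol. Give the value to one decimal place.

Cathode: Cr₂O₇²⁻/Cr³⁺; anode: O₂/H₂O. E°cell = (+1.37) − (+1.23) = +0.14 V, with n = 12.
ΔG° = −nFE° = −RT ln K, so ln K = nFE°/(RT) = (12)(96485)(+0.14) / ((8.314)(298)) = 65.425.

65.4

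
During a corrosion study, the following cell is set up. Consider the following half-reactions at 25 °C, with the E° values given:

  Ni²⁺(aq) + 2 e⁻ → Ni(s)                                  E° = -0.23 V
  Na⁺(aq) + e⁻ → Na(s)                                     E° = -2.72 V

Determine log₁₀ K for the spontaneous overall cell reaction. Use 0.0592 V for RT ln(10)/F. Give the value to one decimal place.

84.1

Cathode: Ni²⁺/Ni; anode: Na⁺/Na. E°cell = +2.49 V, n = 2.
log K = nE°cell / 0.0592 = (2)(+2.49) / 0.0592 = 84.1.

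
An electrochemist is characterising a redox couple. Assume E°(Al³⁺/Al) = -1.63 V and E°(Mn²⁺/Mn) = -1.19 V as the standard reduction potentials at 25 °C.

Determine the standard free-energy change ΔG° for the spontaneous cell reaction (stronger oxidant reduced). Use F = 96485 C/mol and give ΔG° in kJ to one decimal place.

-254.7 kJ

Mn²⁺/Mn (E° = -1.19 V) is the cathode; Al³⁺/Al (E° = -1.63 V) is the anode, so E°cell = +0.44 V.
Balancing electrons gives n = 6 (lcm of 2 and 3).
ΔG° = −nFE° = −(6)(96485)(+0.44) = -254,720 J = -254.7 kJ.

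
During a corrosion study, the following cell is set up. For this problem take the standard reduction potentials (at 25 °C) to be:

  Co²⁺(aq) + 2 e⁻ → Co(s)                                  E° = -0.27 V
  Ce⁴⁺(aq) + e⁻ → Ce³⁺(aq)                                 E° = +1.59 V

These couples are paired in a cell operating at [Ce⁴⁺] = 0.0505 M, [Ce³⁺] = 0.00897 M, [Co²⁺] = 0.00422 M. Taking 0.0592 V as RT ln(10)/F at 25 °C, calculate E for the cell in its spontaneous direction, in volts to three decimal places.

+1.975 V

Ce⁴⁺/Ce³⁺ is the cathode (higher E°), Co²⁺/Co the anode: E°cell = +1.59 − (-0.27) = +1.86 V, n = 2.
Overall: 2 Ce⁴⁺(aq) + Co(s) → 2 Ce³⁺(aq) + Co²⁺(aq)
Q = [Ce³⁺]^2·[Co²⁺] / ([Ce⁴⁺]^2); log Q = -3.876.
E = E° − (0.0592/n) log Q = +1.86 − (0.0592/2)(-3.876) = +1.975 V.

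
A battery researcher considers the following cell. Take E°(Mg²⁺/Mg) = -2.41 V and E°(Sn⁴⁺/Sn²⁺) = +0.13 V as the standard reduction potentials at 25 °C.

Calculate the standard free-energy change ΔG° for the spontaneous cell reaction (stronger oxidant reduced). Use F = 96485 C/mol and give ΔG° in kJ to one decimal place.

Sn⁴⁺/Sn²⁺ (E° = +0.13 V) is the cathode; Mg²⁺/Mg (E° = -2.41 V) is the anode, so E°cell = +2.54 V.
Balancing electrons gives n = 2 (lcm of 2 and 2).
ΔG° = −nFE° = −(2)(96485)(+2.54) = -490,144 J = -490.1 kJ.

-490.1 kJ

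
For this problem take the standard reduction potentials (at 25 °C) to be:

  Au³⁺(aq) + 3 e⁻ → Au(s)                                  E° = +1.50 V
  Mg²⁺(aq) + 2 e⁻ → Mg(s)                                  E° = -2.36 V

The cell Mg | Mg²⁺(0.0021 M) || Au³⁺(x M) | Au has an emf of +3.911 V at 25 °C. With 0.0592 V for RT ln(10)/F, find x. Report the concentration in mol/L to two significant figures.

Au³⁺/Au is the cathode, Mg²⁺/Mg the anode: E°cell = +3.86 V, n = 6.
Overall reaction: 2 Au³⁺(aq) + 3 Mg(s) → 2 Au(s) + 3 Mg²⁺(aq); Q = [Mg²⁺]^3/[Au³⁺]^2.
From E = E° − (0.0592/n) log Q: log Q = (E° − E)·n/0.0592 = (+3.86 − (+3.911))·6/0.0592 = -5.1689.
So 2·log[Au³⁺] = 3·log(0.0021) − log Q = -8.0333 − (-5.1689) = -2.8644; log[Au³⁺] = -2.8644 / 2 = -1.4322; [Au³⁺] = 10^(-1.4322) ≈ 0.037 M.

0.037 M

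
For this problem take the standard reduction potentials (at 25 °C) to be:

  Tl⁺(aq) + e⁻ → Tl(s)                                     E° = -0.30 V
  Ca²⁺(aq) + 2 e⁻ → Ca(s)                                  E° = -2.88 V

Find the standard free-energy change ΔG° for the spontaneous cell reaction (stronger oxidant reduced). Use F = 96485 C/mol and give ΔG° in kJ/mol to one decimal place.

-497.9 kJ/mol

Tl⁺/Tl (E° = -0.30 V) is the cathode; Ca²⁺/Ca (E° = -2.88 V) is the anode, so E°cell = +2.58 V.
Balancing electrons gives n = 2 (lcm of 1 and 2).
ΔG° = −nFE° = −(2)(96485)(+2.58) = -497,863 J = -497.9 kJ/mol.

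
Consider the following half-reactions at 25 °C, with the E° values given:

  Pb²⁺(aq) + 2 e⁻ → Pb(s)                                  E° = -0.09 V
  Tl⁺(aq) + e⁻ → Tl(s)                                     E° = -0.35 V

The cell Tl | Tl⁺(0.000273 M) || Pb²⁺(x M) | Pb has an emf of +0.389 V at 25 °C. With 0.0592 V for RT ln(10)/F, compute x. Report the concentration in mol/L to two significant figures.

0.0017 M

Pb²⁺/Pb is the cathode, Tl⁺/Tl the anode: E°cell = +0.26 V, n = 2.
Overall reaction: Pb²⁺(aq) + 2 Tl(s) → Pb(s) + 2 Tl⁺(aq); Q = [Tl⁺]^2/[Pb²⁺]^1.
From E = E° − (0.0592/n) log Q: log Q = (E° − E)·n/0.0592 = (+0.26 − (+0.389))·2/0.0592 = -4.3581.
So 1·log[Pb²⁺] = 2·log(0.000273) − log Q = -7.1277 − (-4.3581) = -2.7696; [Pb²⁺] = 10^(-2.7696) ≈ 0.0017 M.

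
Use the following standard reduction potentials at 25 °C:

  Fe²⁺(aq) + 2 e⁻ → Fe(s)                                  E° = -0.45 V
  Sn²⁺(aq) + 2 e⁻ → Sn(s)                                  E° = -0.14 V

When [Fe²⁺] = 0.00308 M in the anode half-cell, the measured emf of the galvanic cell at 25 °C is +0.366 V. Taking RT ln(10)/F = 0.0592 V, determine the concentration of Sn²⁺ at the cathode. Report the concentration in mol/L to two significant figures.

0.24 M

Sn²⁺/Sn is the cathode, Fe²⁺/Fe the anode: E°cell = +0.31 V, n = 2.
Overall reaction: Sn²⁺(aq) + Fe(s) → Sn(s) + Fe²⁺(aq); Q = [Fe²⁺]^1/[Sn²⁺]^1.
From E = E° − (0.0592/n) log Q: log Q = (E° − E)·n/0.0592 = (+0.31 − (+0.366))·2/0.0592 = -1.8919.
So 1·log[Sn²⁺] = 1·log(0.00308) − log Q = -2.5114 − (-1.8919) = -0.6195; [Sn²⁺] = 10^(-0.6195) ≈ 0.24 M.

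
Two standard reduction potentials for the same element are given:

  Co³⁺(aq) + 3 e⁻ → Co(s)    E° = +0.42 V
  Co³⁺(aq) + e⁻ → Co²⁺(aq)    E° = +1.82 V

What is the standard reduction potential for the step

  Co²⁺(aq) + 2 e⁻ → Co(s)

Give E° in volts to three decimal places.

-0.280 V

Sequential free energies add, so n₃E°₃ = n₁E°₁ + n₂E°₂.
With n₃ = 3, and the known step contributing 1×(+1.82) V, the unknown satisfies 2·E° = 3×(+0.42) − 1×(+1.82) = -0.560.
E° = -0.560 / 2 = -0.280 V.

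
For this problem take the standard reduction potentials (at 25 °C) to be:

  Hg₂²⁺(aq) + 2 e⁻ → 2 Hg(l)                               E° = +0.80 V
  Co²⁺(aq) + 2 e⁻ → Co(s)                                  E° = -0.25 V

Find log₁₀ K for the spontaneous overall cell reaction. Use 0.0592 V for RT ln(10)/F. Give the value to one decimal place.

Cathode: Hg₂²⁺/Hg; anode: Co²⁺/Co. E°cell = +1.05 V, n = 2.
log K = nE°cell / 0.0592 = (2)(+1.05) / 0.0592 = 35.5.

35.5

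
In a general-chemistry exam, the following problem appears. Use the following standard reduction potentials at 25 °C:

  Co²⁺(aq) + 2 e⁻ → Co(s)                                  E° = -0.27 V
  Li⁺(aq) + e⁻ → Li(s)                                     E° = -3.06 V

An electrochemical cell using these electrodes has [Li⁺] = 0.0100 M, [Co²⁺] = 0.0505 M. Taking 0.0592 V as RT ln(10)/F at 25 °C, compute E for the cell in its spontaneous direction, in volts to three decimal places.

+2.870 V

Co²⁺/Co is the cathode (higher E°), Li⁺/Li the anode: E°cell = -0.27 − (-3.06) = +2.79 V, n = 2.
Overall: Co²⁺(aq) + 2 Li(s) → Co(s) + 2 Li⁺(aq)
Q = [Li⁺]^2 / ([Co²⁺]); log Q = -2.703.
E = E° − (0.0592/n) log Q = +2.79 − (0.0592/2)(-2.703) = +2.870 V.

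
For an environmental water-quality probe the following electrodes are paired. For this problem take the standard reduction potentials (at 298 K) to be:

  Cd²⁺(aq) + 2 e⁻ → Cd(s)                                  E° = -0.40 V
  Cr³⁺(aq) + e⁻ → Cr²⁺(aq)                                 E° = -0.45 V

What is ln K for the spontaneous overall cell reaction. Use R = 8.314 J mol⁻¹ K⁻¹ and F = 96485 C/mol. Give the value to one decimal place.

Cathode: Cd²⁺/Cd; anode: Cr³⁺/Cr²⁺. E°cell = (-0.40) − (-0.45) = +0.05 V, with n = 2.
ΔG° = −nFE° = −RT ln K, so ln K = nFE°/(RT) = (2)(96485)(+0.05) / ((8.314)(298)) = 3.894.

3.9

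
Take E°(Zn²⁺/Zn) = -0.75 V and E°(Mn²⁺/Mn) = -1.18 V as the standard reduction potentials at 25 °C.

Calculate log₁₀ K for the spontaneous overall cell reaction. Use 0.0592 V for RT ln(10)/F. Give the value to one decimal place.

Cathode: Zn²⁺/Zn; anode: Mn²⁺/Mn. E°cell = +0.43 V, n = 2.
log K = nE°cell / 0.0592 = (2)(+0.43) / 0.0592 = 14.5.

14.5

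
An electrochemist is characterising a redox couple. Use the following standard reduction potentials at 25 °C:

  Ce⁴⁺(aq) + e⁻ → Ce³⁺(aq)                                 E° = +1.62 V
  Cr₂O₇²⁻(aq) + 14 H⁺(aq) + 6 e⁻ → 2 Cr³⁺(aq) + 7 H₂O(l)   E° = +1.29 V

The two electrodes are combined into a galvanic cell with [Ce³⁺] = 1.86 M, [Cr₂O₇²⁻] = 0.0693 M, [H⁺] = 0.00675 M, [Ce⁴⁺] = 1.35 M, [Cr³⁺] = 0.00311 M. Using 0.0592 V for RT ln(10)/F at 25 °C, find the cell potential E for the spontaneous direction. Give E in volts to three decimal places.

+0.584 V

Ce⁴⁺/Ce³⁺ is the cathode (higher E°), Cr₂O₇²⁻/Cr³⁺ the anode: E°cell = +1.62 − (+1.29) = +0.33 V, n = 6.
Overall: 6 Ce⁴⁺(aq) + 2 Cr³⁺(aq) + 7 H₂O(l) → 6 Ce³⁺(aq) + Cr₂O₇²⁻(aq) + 14 H⁺(aq)
Q = [Ce³⁺]^6·[Cr₂O₇²⁻]·[H⁺]^14 / ([Ce⁴⁺]^6·[Cr³⁺]^2); log Q = -25.699.
E = E° − (0.0592/n) log Q = +0.33 − (0.0592/6)(-25.699) = +0.584 V.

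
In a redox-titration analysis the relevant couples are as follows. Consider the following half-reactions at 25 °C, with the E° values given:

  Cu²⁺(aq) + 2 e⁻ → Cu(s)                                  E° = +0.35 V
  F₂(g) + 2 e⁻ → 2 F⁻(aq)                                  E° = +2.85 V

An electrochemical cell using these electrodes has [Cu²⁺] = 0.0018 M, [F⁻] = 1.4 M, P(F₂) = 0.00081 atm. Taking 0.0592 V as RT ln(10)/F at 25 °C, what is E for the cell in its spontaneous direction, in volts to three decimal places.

F₂/F⁻ is the cathode (higher E°), Cu²⁺/Cu the anode: E°cell = +2.85 − (+0.35) = +2.50 V, n = 2.
Overall: F₂(g) + Cu(s) → 2 F⁻(aq) + Cu²⁺(aq)
Q = [F⁻]^2·[Cu²⁺] / (P(F₂)); log Q = 0.639.
E = E° − (0.0592/n) log Q = +2.50 − (0.0592/2)(0.639) = +2.481 V.

+2.481 V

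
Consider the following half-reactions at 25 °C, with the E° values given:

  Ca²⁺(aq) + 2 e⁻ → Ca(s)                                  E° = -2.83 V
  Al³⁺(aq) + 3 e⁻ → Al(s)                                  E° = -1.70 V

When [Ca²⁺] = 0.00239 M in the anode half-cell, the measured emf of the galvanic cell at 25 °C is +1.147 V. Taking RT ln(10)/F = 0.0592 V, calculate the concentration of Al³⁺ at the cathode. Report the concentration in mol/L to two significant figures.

Al³⁺/Al is the cathode, Ca²⁺/Ca the anode: E°cell = +1.13 V, n = 6.
Overall reaction: 2 Al³⁺(aq) + 3 Ca(s) → 2 Al(s) + 3 Ca²⁺(aq); Q = [Ca²⁺]^3/[Al³⁺]^2.
From E = E° − (0.0592/n) log Q: log Q = (E° − E)·n/0.0592 = (+1.13 − (+1.147))·6/0.0592 = -1.7230.
So 2·log[Al³⁺] = 3·log(0.00239) − log Q = -7.8648 − (-1.7230) = -6.1418; log[Al³⁺] = -6.1418 / 2 = -3.0709; [Al³⁺] = 10^(-3.0709) ≈ 0.00085 M.

0.00085 M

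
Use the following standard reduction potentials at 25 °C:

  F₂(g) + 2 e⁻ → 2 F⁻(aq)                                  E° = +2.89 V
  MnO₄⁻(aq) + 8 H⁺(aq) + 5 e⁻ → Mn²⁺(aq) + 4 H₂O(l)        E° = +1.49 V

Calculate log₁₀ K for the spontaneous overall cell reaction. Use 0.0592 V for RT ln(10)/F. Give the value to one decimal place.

236.5

Cathode: F₂/F⁻; anode: MnO₄⁻/Mn²⁺. E°cell = +1.40 V, n = 10.
log K = nE°cell / 0.0592 = (10)(+1.40) / 0.0592 = 236.5.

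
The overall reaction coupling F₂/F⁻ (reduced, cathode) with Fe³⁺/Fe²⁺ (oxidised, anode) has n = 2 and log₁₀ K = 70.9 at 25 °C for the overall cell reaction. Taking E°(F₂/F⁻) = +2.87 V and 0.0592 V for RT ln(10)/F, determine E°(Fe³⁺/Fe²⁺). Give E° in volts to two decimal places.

E°cell = (0.0592/n)·log K = (0.0592/2)(70.9) = +2.099 V.
Since F₂/F⁻ is the cathode and Fe³⁺/Fe²⁺ the anode, E°cell = E°(F₂/F⁻) − E°(Fe³⁺/Fe²⁺).
So E°(Fe³⁺/Fe²⁺) = E°(F₂/F⁻) − E°cell = (+2.87) − (+2.099) = +0.77 V.

+0.77 V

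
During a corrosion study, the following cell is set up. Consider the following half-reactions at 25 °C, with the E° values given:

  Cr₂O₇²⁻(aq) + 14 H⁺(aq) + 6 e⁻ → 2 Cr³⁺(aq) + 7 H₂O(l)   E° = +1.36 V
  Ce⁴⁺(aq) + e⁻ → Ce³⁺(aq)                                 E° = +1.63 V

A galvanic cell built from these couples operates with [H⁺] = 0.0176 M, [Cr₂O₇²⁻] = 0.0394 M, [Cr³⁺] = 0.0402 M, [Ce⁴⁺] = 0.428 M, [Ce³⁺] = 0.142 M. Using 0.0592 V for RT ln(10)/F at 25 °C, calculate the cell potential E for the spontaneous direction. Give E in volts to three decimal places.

Ce⁴⁺/Ce³⁺ is the cathode (higher E°), Cr₂O₇²⁻/Cr³⁺ the anode: E°cell = +1.63 − (+1.36) = +0.27 V, n = 6.
Overall: 6 Ce⁴⁺(aq) + 2 Cr³⁺(aq) + 7 H₂O(l) → 6 Ce³⁺(aq) + Cr₂O₇²⁻(aq) + 14 H⁺(aq)
Q = [Ce³⁺]^6·[Cr₂O₇²⁻]·[H⁺]^14 / ([Ce⁴⁺]^6·[Cr³⁺]^2); log Q = -26.051.
E = E° − (0.0592/n) log Q = +0.27 − (0.0592/6)(-26.051) = +0.527 V.

+0.527 V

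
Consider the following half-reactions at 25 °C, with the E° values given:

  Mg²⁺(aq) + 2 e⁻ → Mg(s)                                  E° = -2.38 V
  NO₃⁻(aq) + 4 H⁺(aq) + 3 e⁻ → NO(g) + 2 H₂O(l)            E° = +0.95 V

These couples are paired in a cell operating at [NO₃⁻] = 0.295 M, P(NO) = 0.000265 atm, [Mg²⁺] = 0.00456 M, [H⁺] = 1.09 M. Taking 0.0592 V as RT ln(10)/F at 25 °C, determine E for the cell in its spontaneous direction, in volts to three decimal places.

NO₃⁻/NO is the cathode (higher E°), Mg²⁺/Mg the anode: E°cell = +0.95 − (-2.38) = +3.33 V, n = 6.
Overall: 2 NO₃⁻(aq) + 8 H⁺(aq) + 3 Mg(s) → 2 NO(g) + 4 H₂O(l) + 3 Mg²⁺(aq)
Q = P(NO)^2·[Mg²⁺]^3 / ([NO₃⁻]^2·[H⁺]^8); log Q = -13.416.
E = E° − (0.0592/n) log Q = +3.33 − (0.0592/6)(-13.416) = +3.462 V.

+3.462 V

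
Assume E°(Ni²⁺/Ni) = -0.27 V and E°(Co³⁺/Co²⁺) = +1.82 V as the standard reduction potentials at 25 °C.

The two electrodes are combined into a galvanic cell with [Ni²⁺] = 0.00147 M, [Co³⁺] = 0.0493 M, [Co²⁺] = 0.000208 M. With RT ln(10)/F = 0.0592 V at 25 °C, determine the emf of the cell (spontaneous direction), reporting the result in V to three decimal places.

+2.314 V

Co³⁺/Co²⁺ is the cathode (higher E°), Ni²⁺/Ni the anode: E°cell = +1.82 − (-0.27) = +2.09 V, n = 2.
Overall: 2 Co³⁺(aq) + Ni(s) → 2 Co²⁺(aq) + Ni²⁺(aq)
Q = [Co²⁺]^2·[Ni²⁺] / ([Co³⁺]^2); log Q = -7.582.
E = E° − (0.0592/n) log Q = +2.09 − (0.0592/2)(-7.582) = +2.314 V.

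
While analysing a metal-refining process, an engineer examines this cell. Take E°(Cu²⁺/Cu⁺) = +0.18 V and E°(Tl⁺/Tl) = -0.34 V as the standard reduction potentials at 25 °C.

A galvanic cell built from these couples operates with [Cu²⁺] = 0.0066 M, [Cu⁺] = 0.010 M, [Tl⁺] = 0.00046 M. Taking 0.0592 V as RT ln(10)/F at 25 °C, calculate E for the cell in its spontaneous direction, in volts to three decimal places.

Cu²⁺/Cu⁺ is the cathode (higher E°), Tl⁺/Tl the anode: E°cell = +0.18 − (-0.34) = +0.52 V, n = 1.
Overall: Cu²⁺(aq) + Tl(s) → Cu⁺(aq) + Tl⁺(aq)
Q = [Cu⁺]·[Tl⁺] / ([Cu²⁺]); log Q = -3.157.
E = E° − (0.0592/n) log Q = +0.52 − (0.0592/1)(-3.157) = +0.707 V.

+0.707 V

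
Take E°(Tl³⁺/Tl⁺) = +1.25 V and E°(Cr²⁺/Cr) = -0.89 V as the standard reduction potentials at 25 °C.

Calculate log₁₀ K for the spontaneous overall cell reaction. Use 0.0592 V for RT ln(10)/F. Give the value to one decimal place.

Cathode: Tl³⁺/Tl⁺; anode: Cr²⁺/Cr. E°cell = +2.14 V, n = 2.
log K = nE°cell / 0.0592 = (2)(+2.14) / 0.0592 = 72.3.

72.3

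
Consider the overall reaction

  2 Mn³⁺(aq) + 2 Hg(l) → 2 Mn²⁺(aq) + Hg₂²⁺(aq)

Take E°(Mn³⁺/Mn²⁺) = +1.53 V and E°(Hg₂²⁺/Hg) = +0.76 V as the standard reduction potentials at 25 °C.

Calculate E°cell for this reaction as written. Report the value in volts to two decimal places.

+0.77 V

The Mn³⁺/Mn²⁺ couple has the higher reduction potential, so it is the cathode; Hg₂²⁺/Hg is oxidised at the anode.
E°cell = E°(cathode) − E°(anode) = (+1.53) − (+0.76) = +0.77 V.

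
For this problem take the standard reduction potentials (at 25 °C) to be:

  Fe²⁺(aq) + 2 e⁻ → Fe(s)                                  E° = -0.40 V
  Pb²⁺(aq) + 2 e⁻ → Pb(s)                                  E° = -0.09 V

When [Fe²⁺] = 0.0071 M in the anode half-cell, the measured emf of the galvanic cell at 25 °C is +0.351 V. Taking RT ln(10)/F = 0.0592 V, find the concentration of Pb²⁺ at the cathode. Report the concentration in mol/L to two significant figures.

0.17 M

Pb²⁺/Pb is the cathode, Fe²⁺/Fe the anode: E°cell = +0.31 V, n = 2.
Overall reaction: Pb²⁺(aq) + Fe(s) → Pb(s) + Fe²⁺(aq); Q = [Fe²⁺]^1/[Pb²⁺]^1.
From E = E° − (0.0592/n) log Q: log Q = (E° − E)·n/0.0592 = (+0.31 − (+0.351))·2/0.0592 = -1.3851.
So 1·log[Pb²⁺] = 1·log(0.0071) − log Q = -2.1487 − (-1.3851) = -0.7636; [Pb²⁺] = 10^(-0.7636) ≈ 0.17 M.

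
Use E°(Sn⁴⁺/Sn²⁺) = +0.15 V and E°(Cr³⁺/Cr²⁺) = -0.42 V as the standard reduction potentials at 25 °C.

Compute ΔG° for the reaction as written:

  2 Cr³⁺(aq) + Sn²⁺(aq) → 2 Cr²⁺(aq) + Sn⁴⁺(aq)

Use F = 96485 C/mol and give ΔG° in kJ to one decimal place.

+110.0 kJ

As written, Cr³⁺/Cr²⁺ is reduced (cathode) and Sn⁴⁺/Sn²⁺ is oxidised (anode), so E°cell = (-0.42) − (+0.15) = -0.57 V.
Balancing electrons gives n = 2.
ΔG° = −nFE° = −(2)(96485)(-0.57) = 109,993 J = +110.0 kJ.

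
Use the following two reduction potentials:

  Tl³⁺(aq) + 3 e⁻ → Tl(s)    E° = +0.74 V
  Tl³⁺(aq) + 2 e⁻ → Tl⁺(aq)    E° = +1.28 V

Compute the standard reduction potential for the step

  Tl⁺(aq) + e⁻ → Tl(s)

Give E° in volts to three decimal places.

-0.340 V

Sequential free energies add, so n₃E°₃ = n₁E°₁ + n₂E°₂.
With n₃ = 3, and the known step contributing 2×(+1.28) V, the unknown satisfies 1·E° = 3×(+0.74) − 2×(+1.28) = -0.340.
E° = -0.340 / 1 = -0.340 V.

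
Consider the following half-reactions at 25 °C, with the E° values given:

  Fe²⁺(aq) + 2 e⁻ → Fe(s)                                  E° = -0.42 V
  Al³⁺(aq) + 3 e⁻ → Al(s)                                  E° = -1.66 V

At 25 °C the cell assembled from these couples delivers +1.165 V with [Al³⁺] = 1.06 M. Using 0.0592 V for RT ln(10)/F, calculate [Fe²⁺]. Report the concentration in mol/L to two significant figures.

0.0030 M

Fe²⁺/Fe is the cathode, Al³⁺/Al the anode: E°cell = +1.24 V, n = 6.
Overall reaction: 3 Fe²⁺(aq) + 2 Al(s) → 3 Fe(s) + 2 Al³⁺(aq); Q = [Al³⁺]^2/[Fe²⁺]^3.
From E = E° − (0.0592/n) log Q: log Q = (E° − E)·n/0.0592 = (+1.24 − (+1.165))·6/0.0592 = 7.6014.
So 3·log[Fe²⁺] = 2·log(1.06) − log Q = 0.0506 − (7.6014) = -7.5508; log[Fe²⁺] = -7.5508 / 3 = -2.5169; [Fe²⁺] = 10^(-2.5169) ≈ 0.0030 M.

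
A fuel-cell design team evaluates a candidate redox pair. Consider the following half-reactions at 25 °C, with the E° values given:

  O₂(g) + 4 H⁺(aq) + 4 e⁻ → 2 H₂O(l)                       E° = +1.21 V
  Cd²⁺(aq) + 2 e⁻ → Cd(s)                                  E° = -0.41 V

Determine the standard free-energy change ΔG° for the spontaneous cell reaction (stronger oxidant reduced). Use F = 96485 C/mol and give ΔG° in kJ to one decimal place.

O₂/H₂O (E° = +1.21 V) is the cathode; Cd²⁺/Cd (E° = -0.41 V) is the anode, so E°cell = +1.62 V.
Balancing electrons gives n = 4 (lcm of 4 and 2).
ΔG° = −nFE° = −(4)(96485)(+1.62) = -625,223 J = -625.2 kJ.

-625.2 kJ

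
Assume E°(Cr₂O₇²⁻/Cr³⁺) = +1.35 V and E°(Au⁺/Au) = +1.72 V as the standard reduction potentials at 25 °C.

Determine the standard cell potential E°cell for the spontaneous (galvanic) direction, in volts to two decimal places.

+0.37 V

The Au⁺/Au couple has the higher reduction potential, so it is the cathode; Cr₂O₇²⁻/Cr³⁺ is oxidised at the anode.
E°cell = E°(cathode) − E°(anode) = (+1.72) − (+1.35) = +0.37 V.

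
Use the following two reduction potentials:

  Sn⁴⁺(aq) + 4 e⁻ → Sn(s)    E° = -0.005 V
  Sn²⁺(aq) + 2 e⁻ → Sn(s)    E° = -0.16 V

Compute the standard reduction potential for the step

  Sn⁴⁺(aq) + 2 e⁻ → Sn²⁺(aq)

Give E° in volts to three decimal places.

+0.150 V

Sequential free energies add, so n₃E°₃ = n₁E°₁ + n₂E°₂.
With n₃ = 4, and the known step contributing 2×(-0.16) V, the unknown satisfies 2·E° = 4×(-0.005) − 2×(-0.16) = +0.300.
E° = +0.300 / 2 = +0.150 V.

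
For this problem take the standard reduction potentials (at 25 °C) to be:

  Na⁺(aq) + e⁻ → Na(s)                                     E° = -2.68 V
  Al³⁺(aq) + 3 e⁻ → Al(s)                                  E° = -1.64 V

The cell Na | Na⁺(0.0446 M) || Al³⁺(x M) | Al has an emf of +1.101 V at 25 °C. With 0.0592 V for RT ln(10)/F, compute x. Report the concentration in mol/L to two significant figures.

Al³⁺/Al is the cathode, Na⁺/Na the anode: E°cell = +1.04 V, n = 3.
Overall reaction: Al³⁺(aq) + 3 Na(s) → Al(s) + 3 Na⁺(aq); Q = [Na⁺]^3/[Al³⁺]^1.
From E = E° − (0.0592/n) log Q: log Q = (E° − E)·n/0.0592 = (+1.04 − (+1.101))·3/0.0592 = -3.0912.
So 1·log[Al³⁺] = 3·log(0.0446) − log Q = -4.0520 − (-3.0912) = -0.9608; [Al³⁺] = 10^(-0.9608) ≈ 0.11 M.

0.11 M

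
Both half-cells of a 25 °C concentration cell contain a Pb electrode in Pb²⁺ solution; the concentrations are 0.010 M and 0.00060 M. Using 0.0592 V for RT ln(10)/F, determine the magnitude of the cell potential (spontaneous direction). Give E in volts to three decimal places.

For a concentration cell E°cell = 0. The 0.010 M side is the cathode (reduction is favoured where [Pb²⁺] is higher).
With n = 2, E = −(0.0592/2) log([Pb²⁺]ₐₙ/[Pb²⁺]꜀ₐₜ) = −(0.0592/2) log(0.0006/0.01) = −(0.0592/2)(-1.222) = +0.036 V.

+0.036 V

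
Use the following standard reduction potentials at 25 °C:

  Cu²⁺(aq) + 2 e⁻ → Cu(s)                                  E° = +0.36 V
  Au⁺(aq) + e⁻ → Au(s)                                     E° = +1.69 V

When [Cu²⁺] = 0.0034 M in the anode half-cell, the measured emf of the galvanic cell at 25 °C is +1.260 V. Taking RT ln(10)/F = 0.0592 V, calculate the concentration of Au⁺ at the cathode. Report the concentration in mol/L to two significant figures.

Au⁺/Au is the cathode, Cu²⁺/Cu the anode: E°cell = +1.33 V, n = 2.
Overall reaction: 2 Au⁺(aq) + Cu(s) → 2 Au(s) + Cu²⁺(aq); Q = [Cu²⁺]^1/[Au⁺]^2.
From E = E° − (0.0592/n) log Q: log Q = (E° − E)·n/0.0592 = (+1.33 − (+1.260))·2/0.0592 = 2.3649.
So 2·log[Au⁺] = 1·log(0.0034) − log Q = -2.4685 − (2.3649) = -4.8334; log[Au⁺] = -4.8334 / 2 = -2.4167; [Au⁺] = 10^(-2.4167) ≈ 0.0038 M.

0.0038 M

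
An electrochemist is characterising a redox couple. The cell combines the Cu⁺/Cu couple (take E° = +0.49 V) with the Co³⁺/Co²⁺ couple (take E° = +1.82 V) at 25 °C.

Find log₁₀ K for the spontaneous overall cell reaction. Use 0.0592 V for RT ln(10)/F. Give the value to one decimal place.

Cathode: Co³⁺/Co²⁺; anode: Cu⁺/Cu. E°cell = +1.33 V, n = 1.
log K = nE°cell / 0.0592 = (1)(+1.33) / 0.0592 = 22.5.

22.5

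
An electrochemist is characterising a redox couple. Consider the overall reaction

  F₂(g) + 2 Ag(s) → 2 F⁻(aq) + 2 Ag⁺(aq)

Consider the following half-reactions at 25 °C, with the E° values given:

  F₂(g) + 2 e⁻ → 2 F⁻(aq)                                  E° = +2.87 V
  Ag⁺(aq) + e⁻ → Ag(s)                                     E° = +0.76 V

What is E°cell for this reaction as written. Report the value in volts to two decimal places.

The F₂/F⁻ couple has the higher reduction potential, so it is the cathode; Ag⁺/Ag is oxidised at the anode.
E°cell = E°(cathode) − E°(anode) = (+2.87) − (+0.76) = +2.11 V.
Since E°cell > 0, the reaction is spontaneous under standard conditions.

+2.11 V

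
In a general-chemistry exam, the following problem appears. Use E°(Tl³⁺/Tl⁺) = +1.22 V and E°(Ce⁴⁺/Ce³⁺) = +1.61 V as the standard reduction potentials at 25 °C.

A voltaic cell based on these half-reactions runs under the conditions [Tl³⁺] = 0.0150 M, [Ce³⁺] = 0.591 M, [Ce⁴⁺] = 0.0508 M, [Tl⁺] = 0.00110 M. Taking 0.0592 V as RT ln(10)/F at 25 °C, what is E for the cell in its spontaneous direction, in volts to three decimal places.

+0.293 V

Ce⁴⁺/Ce³⁺ is the cathode (higher E°), Tl³⁺/Tl⁺ the anode: E°cell = +1.61 − (+1.22) = +0.39 V, n = 2.
Overall: 2 Ce⁴⁺(aq) + Tl⁺(aq) → 2 Ce³⁺(aq) + Tl³⁺(aq)
Q = [Ce³⁺]^2·[Tl³⁺] / ([Ce⁴⁺]^2·[Tl⁺]); log Q = 3.266.
E = E° − (0.0592/n) log Q = +0.39 − (0.0592/2)(3.266) = +0.293 V.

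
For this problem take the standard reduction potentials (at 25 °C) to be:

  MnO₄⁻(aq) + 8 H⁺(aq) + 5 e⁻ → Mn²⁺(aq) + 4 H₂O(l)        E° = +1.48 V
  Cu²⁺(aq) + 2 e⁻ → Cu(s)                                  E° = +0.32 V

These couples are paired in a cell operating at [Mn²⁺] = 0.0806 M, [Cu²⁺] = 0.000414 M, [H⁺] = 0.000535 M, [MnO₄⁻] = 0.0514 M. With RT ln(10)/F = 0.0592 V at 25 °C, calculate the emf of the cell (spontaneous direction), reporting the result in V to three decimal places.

+0.948 V

MnO₄⁻/Mn²⁺ is the cathode (higher E°), Cu²⁺/Cu the anode: E°cell = +1.48 − (+0.32) = +1.16 V, n = 10.
Overall: 2 MnO₄⁻(aq) + 16 H⁺(aq) + 5 Cu(s) → 2 Mn²⁺(aq) + 8 H₂O(l) + 5 Cu²⁺(aq)
Q = [Mn²⁺]^2·[Cu²⁺]^5 / ([MnO₄⁻]^2·[H⁺]^16); log Q = 35.822.
E = E° − (0.0592/n) log Q = +1.16 − (0.0592/10)(35.822) = +0.948 V.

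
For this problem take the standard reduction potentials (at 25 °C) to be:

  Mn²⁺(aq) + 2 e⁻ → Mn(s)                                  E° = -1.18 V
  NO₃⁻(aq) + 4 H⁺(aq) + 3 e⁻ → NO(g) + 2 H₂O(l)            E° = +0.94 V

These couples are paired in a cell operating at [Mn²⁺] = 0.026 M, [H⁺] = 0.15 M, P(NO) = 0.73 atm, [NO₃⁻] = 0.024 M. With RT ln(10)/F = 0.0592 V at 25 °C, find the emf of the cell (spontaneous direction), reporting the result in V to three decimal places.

+2.073 V

NO₃⁻/NO is the cathode (higher E°), Mn²⁺/Mn the anode: E°cell = +0.94 − (-1.18) = +2.12 V, n = 6.
Overall: 2 NO₃⁻(aq) + 8 H⁺(aq) + 3 Mn(s) → 2 NO(g) + 4 H₂O(l) + 3 Mn²⁺(aq)
Q = P(NO)^2·[Mn²⁺]^3 / ([NO₃⁻]^2·[H⁺]^8); log Q = 4.802.
E = E° − (0.0592/n) log Q = +2.12 − (0.0592/6)(4.802) = +2.073 V.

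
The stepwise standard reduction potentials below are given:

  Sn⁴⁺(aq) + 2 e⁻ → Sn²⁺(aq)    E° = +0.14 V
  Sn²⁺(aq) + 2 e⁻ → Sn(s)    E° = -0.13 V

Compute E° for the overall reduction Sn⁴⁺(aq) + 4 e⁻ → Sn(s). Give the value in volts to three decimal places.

+0.005 V

Standard free energies of sequential steps add: ΔG°₃ = ΔG°₁ + ΔG°₂, so n₃E°₃ = n₁E°₁ + n₂E°₂.
E°₃ = (2×+0.14 + 2×-0.13) / 4 = (+0.020) / 4 = +0.005 V.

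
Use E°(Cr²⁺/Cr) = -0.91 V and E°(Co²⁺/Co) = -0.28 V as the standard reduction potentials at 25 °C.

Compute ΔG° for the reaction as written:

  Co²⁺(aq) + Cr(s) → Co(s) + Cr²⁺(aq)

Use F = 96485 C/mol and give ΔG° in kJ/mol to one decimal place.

-121.6 kJ/mol

As written, Co²⁺/Co is reduced (cathode) and Cr²⁺/Cr is oxidised (anode), so E°cell = (-0.28) − (-0.91) = +0.63 V.
Balancing electrons gives n = 2.
ΔG° = −nFE° = −(2)(96485)(+0.63) = -121,571 J = -121.6 kJ/mol.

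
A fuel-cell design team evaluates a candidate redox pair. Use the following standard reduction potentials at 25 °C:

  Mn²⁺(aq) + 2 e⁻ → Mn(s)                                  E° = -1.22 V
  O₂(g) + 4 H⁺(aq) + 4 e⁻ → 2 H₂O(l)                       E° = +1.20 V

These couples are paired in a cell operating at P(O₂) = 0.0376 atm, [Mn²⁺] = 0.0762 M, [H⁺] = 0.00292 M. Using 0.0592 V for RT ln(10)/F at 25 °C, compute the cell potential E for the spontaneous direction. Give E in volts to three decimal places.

+2.282 V

O₂/H₂O is the cathode (higher E°), Mn²⁺/Mn the anode: E°cell = +1.20 − (-1.22) = +2.42 V, n = 4.
Overall: O₂(g) + 4 H⁺(aq) + 2 Mn(s) → 2 H₂O(l) + 2 Mn²⁺(aq)
Q = [Mn²⁺]^2 / (P(O₂)·[H⁺]^4); log Q = 9.327.
E = E° − (0.0592/n) log Q = +2.42 − (0.0592/4)(9.327) = +2.282 V.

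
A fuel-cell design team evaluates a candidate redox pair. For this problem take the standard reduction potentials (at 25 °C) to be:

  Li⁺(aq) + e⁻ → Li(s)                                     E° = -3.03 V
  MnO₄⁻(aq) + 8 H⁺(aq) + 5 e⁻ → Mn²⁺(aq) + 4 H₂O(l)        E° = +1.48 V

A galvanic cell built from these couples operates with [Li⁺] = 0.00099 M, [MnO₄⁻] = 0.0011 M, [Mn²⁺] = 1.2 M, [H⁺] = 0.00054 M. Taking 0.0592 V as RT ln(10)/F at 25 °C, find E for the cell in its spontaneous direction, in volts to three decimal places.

MnO₄⁻/Mn²⁺ is the cathode (higher E°), Li⁺/Li the anode: E°cell = +1.48 − (-3.03) = +4.51 V, n = 5.
Overall: MnO₄⁻(aq) + 8 H⁺(aq) + 5 Li(s) → Mn²⁺(aq) + 4 H₂O(l) + 5 Li⁺(aq)
Q = [Mn²⁺]·[Li⁺]^5 / ([MnO₄⁻]·[H⁺]^8); log Q = 14.157.
E = E° − (0.0592/n) log Q = +4.51 − (0.0592/5)(14.157) = +4.342 V.

+4.342 V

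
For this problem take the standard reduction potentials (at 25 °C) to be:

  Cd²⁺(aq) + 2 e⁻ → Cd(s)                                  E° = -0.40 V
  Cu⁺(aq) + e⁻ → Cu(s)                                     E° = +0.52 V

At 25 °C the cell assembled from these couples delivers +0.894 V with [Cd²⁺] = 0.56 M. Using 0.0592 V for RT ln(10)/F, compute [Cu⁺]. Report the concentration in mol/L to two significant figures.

0.27 M

Cu⁺/Cu is the cathode, Cd²⁺/Cd the anode: E°cell = +0.92 V, n = 2.
Overall reaction: 2 Cu⁺(aq) + Cd(s) → 2 Cu(s) + Cd²⁺(aq); Q = [Cd²⁺]^1/[Cu⁺]^2.
From E = E° − (0.0592/n) log Q: log Q = (E° − E)·n/0.0592 = (+0.92 − (+0.894))·2/0.0592 = 0.8784.
So 2·log[Cu⁺] = 1·log(0.56) − log Q = -0.2518 − (0.8784) = -1.1302; log[Cu⁺] = -1.1302 / 2 = -0.5651; [Cu⁺] = 10^(-0.5651) ≈ 0.27 M.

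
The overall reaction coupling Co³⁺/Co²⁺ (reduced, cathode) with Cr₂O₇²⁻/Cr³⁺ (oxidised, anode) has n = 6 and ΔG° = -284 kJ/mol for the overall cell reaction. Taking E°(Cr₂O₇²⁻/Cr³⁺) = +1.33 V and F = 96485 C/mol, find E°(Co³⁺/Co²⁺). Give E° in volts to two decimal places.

+1.82 V

E°cell = −ΔG°/(nF) = −(-284×10³)/((6)(96485)) = +0.491 V.
Since Co³⁺/Co²⁺ is the cathode and Cr₂O₇²⁻/Cr³⁺ the anode, E°cell = E°(Co³⁺/Co²⁺) − E°(Cr₂O₇²⁻/Cr³⁺).
So E°(Co³⁺/Co²⁺) = E°cell + E°(Cr₂O₇²⁻/Cr³⁺) = +0.491 + (+1.33) = +1.82 V.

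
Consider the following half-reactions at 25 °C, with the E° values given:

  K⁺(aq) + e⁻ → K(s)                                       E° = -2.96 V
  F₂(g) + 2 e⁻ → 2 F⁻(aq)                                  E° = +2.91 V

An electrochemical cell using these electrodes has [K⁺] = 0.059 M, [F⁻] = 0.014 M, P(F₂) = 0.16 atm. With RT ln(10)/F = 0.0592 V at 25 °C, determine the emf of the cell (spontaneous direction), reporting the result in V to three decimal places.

F₂/F⁻ is the cathode (higher E°), K⁺/K the anode: E°cell = +2.91 − (-2.96) = +5.87 V, n = 2.
Overall: F₂(g) + 2 K(s) → 2 F⁻(aq) + 2 K⁺(aq)
Q = [F⁻]^2·[K⁺]^2 / (P(F₂)); log Q = -5.370.
E = E° − (0.0592/n) log Q = +5.87 − (0.0592/2)(-5.370) = +6.029 V.

+6.029 V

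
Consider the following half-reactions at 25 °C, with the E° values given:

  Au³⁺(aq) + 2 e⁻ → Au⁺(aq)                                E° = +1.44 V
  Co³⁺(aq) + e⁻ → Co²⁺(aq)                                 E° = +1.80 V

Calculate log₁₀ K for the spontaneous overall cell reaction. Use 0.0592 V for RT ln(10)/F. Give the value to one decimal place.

12.2

Cathode: Co³⁺/Co²⁺; anode: Au³⁺/Au⁺. E°cell = +0.36 V, n = 2.
log K = nE°cell / 0.0592 = (2)(+0.36) / 0.0592 = 12.2.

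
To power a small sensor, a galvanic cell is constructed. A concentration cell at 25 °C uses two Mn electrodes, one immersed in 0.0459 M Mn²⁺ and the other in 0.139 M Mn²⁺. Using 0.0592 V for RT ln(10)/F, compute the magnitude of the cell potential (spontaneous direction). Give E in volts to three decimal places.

For a concentration cell E°cell = 0. The 0.139 M side is the cathode (reduction is favoured where [Mn²⁺] is higher).
With n = 2, E = −(0.0592/2) log([Mn²⁺]ₐₙ/[Mn²⁺]꜀ₐₜ) = −(0.0592/2) log(0.0459/0.139) = −(0.0592/2)(-0.481) = +0.014 V.

+0.014 V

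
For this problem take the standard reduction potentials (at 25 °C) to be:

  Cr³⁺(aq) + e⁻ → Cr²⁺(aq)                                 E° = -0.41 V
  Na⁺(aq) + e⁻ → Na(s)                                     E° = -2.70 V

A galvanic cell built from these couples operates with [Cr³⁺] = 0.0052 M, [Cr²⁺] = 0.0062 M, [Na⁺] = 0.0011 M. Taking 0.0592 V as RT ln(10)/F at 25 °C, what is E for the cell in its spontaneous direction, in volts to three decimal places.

+2.461 V

Cr³⁺/Cr²⁺ is the cathode (higher E°), Na⁺/Na the anode: E°cell = -0.41 − (-2.70) = +2.29 V, n = 1.
Overall: Cr³⁺(aq) + Na(s) → Cr²⁺(aq) + Na⁺(aq)
Q = [Cr²⁺]·[Na⁺] / ([Cr³⁺]); log Q = -2.882.
E = E° − (0.0592/n) log Q = +2.29 − (0.0592/1)(-2.882) = +2.461 V.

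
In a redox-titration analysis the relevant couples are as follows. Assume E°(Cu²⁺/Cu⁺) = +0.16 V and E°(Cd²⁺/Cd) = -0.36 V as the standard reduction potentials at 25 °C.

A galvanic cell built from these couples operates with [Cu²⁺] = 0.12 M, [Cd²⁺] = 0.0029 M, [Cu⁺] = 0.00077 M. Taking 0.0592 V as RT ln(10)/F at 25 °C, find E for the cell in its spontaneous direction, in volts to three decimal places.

+0.725 V

Cu²⁺/Cu⁺ is the cathode (higher E°), Cd²⁺/Cd the anode: E°cell = +0.16 − (-0.36) = +0.52 V, n = 2.
Overall: 2 Cu²⁺(aq) + Cd(s) → 2 Cu⁺(aq) + Cd²⁺(aq)
Q = [Cu⁺]^2·[Cd²⁺] / ([Cu²⁺]^2); log Q = -6.923.
E = E° − (0.0592/n) log Q = +0.52 − (0.0592/2)(-6.923) = +0.725 V.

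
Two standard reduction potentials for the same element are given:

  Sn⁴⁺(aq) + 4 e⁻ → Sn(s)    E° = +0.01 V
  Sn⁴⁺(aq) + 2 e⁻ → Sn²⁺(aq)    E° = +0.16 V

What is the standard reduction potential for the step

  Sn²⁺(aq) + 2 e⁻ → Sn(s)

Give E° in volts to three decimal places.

Sequential free energies add, so n₃E°₃ = n₁E°₁ + n₂E°₂.
With n₃ = 4, and the known step contributing 2×(+0.16) V, the unknown satisfies 2·E° = 4×(+0.01) − 2×(+0.16) = -0.280.
E° = -0.280 / 2 = -0.140 V.

-0.140 V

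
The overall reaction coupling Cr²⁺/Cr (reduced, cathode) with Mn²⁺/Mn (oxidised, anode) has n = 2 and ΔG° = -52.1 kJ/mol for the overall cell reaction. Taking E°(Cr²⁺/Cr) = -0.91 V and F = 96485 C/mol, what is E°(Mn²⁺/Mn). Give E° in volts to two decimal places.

E°cell = −ΔG°/(nF) = −(-52.1×10³)/((2)(96485)) = +0.270 V.
Since Cr²⁺/Cr is the cathode and Mn²⁺/Mn the anode, E°cell = E°(Cr²⁺/Cr) − E°(Mn²⁺/Mn).
So E°(Mn²⁺/Mn) = E°(Cr²⁺/Cr) − E°cell = (-0.91) − (+0.270) = -1.18 V.

-1.18 V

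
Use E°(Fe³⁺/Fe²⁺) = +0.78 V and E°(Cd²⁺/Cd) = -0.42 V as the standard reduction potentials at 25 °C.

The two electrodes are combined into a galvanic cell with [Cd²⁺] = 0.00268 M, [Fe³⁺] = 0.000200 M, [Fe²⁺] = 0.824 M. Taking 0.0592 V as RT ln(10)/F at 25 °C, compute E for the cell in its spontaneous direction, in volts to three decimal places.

Fe³⁺/Fe²⁺ is the cathode (higher E°), Cd²⁺/Cd the anode: E°cell = +0.78 − (-0.42) = +1.20 V, n = 2.
Overall: 2 Fe³⁺(aq) + Cd(s) → 2 Fe²⁺(aq) + Cd²⁺(aq)
Q = [Fe²⁺]^2·[Cd²⁺] / ([Fe³⁺]^2); log Q = 4.658.
E = E° − (0.0592/n) log Q = +1.20 − (0.0592/2)(4.658) = +1.062 V.

+1.062 V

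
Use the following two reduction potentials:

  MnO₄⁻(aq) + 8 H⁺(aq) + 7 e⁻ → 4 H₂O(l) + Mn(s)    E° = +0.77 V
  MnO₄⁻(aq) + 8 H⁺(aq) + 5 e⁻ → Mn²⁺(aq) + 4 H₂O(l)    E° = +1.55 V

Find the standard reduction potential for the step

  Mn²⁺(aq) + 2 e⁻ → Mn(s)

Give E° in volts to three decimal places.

Sequential free energies add, so n₃E°₃ = n₁E°₁ + n₂E°₂.
With n₃ = 7, and the known step contributing 5×(+1.55) V, the unknown satisfies 2·E° = 7×(+0.77) − 5×(+1.55) = -2.360.
E° = -2.360 / 2 = -1.180 V.

-1.180 V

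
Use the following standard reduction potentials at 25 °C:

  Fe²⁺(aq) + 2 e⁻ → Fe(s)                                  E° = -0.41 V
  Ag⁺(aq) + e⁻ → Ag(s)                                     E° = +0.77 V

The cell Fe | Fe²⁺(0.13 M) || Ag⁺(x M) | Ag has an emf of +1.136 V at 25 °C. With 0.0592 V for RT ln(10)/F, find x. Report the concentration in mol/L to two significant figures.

0.065 M

Ag⁺/Ag is the cathode, Fe²⁺/Fe the anode: E°cell = +1.18 V, n = 2.
Overall reaction: 2 Ag⁺(aq) + Fe(s) → 2 Ag(s) + Fe²⁺(aq); Q = [Fe²⁺]^1/[Ag⁺]^2.
From E = E° − (0.0592/n) log Q: log Q = (E° − E)·n/0.0592 = (+1.18 − (+1.136))·2/0.0592 = 1.4865.
So 2·log[Ag⁺] = 1·log(0.13) − log Q = -0.8861 − (1.4865) = -2.3726; log[Ag⁺] = -2.3726 / 2 = -1.1863; [Ag⁺] = 10^(-1.1863) ≈ 0.065 M.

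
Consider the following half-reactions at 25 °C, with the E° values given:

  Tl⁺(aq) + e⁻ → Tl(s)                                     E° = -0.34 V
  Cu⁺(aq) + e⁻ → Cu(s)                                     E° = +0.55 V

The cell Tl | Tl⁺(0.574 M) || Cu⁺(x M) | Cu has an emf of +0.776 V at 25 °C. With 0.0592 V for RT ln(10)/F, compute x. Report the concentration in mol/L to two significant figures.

0.0068 M

Cu⁺/Cu is the cathode, Tl⁺/Tl the anode: E°cell = +0.89 V, n = 1.
Overall reaction: Cu⁺(aq) + Tl(s) → Cu(s) + Tl⁺(aq); Q = [Tl⁺]^1/[Cu⁺]^1.
From E = E° − (0.0592/n) log Q: log Q = (E° − E)·n/0.0592 = (+0.89 − (+0.776))·1/0.0592 = 1.9257.
So 1·log[Cu⁺] = 1·log(0.574) − log Q = -0.2411 − (1.9257) = -2.1668; [Cu⁺] = 10^(-2.1668) ≈ 0.0068 M.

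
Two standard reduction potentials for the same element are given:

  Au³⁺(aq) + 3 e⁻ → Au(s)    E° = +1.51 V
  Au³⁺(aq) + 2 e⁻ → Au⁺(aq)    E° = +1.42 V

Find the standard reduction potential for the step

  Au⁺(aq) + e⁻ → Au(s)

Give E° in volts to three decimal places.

Sequential free energies add, so n₃E°₃ = n₁E°₁ + n₂E°₂.
With n₃ = 3, and the known step contributing 2×(+1.42) V, the unknown satisfies 1·E° = 3×(+1.51) − 2×(+1.42) = +1.690.
E° = +1.690 / 1 = +1.690 V.

+1.690 V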